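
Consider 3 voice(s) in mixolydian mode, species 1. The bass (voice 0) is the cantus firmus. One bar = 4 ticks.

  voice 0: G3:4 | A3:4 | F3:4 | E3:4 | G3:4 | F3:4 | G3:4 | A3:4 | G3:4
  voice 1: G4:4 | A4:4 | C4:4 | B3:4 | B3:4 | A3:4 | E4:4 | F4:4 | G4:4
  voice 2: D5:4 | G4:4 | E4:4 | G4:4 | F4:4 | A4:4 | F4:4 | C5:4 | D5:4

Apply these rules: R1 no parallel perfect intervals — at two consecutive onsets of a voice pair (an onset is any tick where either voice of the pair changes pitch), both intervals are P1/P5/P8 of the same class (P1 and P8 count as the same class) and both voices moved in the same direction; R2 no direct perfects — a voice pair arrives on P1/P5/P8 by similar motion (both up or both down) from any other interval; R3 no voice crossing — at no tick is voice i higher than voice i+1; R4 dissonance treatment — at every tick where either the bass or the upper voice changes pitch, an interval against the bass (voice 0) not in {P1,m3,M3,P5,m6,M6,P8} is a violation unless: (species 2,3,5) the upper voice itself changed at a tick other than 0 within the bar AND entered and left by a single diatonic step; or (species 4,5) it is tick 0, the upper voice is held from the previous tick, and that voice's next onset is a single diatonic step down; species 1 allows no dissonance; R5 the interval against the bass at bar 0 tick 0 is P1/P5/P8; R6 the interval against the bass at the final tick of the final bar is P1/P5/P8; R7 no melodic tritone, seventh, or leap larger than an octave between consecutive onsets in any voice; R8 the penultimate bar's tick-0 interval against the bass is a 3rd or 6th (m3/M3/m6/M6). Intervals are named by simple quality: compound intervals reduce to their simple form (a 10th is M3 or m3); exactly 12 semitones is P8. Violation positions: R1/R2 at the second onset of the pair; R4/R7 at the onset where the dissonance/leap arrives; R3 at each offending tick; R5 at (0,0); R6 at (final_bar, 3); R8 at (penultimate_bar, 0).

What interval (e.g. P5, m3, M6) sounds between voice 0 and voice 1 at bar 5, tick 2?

voice 0=F3 voice 1=A3 -> M3

M3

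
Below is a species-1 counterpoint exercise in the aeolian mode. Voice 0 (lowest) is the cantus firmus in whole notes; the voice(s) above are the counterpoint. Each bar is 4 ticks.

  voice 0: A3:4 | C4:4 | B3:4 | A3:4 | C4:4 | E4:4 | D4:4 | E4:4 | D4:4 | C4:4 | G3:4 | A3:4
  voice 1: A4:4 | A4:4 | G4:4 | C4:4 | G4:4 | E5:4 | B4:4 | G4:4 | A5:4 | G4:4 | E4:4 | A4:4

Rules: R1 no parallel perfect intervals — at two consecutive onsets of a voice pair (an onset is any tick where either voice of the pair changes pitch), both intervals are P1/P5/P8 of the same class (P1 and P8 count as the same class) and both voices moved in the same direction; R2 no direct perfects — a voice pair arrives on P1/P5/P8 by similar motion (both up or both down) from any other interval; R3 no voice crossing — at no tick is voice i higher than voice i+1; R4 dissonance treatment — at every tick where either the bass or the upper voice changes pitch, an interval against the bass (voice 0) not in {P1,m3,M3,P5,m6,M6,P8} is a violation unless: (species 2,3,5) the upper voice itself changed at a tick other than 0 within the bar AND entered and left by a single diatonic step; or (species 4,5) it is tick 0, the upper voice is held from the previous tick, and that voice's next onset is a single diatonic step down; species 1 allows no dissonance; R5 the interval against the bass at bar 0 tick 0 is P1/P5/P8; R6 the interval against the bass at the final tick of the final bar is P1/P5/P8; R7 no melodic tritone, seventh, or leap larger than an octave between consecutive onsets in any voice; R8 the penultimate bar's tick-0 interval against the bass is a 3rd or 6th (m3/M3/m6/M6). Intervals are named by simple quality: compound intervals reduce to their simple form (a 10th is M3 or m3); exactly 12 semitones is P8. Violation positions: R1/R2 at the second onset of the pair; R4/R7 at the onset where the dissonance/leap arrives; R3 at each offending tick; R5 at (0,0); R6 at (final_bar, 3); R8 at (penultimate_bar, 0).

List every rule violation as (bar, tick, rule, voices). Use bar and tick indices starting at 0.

(4, 0, R2, (0, 1))
(5, 0, R2, (0, 1))
(8, 0, R7, (1,))
(9, 0, R1, (0, 1))
(9, 0, R7, (1,))
(11, 0, R2, (0, 1))

bar 0: v0=A3 v1=A4 downbeat P8
bar 1: v0=C4 v1=A4 downbeat M6
bar 2: v0=B3 v1=G4 downbeat m6
bar 3: v0=A3 v1=C4 downbeat m3
bar 4: v0=C4 v1=G4 downbeat P5
bar 5: v0=E4 v1=E5 downbeat P8
bar 6: v0=D4 v1=B4 downbeat M6
bar 7: v0=E4 v1=G4 downbeat m3
bar 8: v0=D4 v1=A5 downbeat P5
bar 9: v0=C4 v1=G4 downbeat P5
bar 10: v0=G3 v1=E4 downbeat M6
bar 11: v0=A3 v1=A4 downbeat P8
  -> R2 @ bar 4 tick 0 v(0, 1): A3/C4 m3 -> C4/G4 P5 similar
  -> R2 @ bar 5 tick 0 v(0, 1): C4/G4 P5 -> E4/E5 P8 similar
  -> R7 @ bar 8 tick 0 v(1,): G4->A5 leap 14st
  -> R1 @ bar 9 tick 0 v(0, 1): D4/A5 P5 -> C4/G4 P5 similar
  -> R7 @ bar 9 tick 0 v(1,): A5->G4 leap 14st
  -> R2 @ bar 11 tick 0 v(0, 1): G3/E4 M6 -> A3/A4 P8 similar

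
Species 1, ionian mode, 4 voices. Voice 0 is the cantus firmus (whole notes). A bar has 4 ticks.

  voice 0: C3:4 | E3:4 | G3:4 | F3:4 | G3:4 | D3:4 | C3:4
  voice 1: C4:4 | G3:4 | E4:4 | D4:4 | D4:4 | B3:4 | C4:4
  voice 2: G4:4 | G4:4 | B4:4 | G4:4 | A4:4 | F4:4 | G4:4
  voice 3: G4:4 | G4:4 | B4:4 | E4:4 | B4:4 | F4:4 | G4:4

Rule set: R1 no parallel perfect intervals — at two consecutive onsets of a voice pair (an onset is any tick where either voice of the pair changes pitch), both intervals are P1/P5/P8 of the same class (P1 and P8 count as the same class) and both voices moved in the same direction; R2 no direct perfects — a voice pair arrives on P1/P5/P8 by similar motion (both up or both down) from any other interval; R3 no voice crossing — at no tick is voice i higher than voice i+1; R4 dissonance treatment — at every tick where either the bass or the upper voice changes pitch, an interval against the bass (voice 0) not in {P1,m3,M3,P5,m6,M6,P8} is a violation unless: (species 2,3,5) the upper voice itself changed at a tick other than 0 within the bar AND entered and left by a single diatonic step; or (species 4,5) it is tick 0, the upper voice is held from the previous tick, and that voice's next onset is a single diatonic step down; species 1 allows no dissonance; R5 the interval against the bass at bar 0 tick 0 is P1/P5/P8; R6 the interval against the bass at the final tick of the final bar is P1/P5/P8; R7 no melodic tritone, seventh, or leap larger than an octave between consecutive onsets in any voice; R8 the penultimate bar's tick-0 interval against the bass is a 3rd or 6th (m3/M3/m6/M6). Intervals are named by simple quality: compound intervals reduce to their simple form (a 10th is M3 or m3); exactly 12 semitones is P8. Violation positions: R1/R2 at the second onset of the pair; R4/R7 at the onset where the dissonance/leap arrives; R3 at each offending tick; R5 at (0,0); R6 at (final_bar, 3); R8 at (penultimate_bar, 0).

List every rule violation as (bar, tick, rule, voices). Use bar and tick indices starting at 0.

bar 0: v0=C3 v1=C4 v2=G4 v3=G4 downbeat P5
bar 1: v0=E3 v1=G3 v2=G4 v3=G4 downbeat m3
bar 2: v0=G3 v1=E4 v2=B4 v3=B4 downbeat M3
bar 3: v0=F3 v1=D4 v2=G4 v3=E4 downbeat M7
bar 4: v0=G3 v1=D4 v2=A4 v3=B4 downbeat M3
bar 5: v0=D3 v1=B3 v2=F4 v3=F4 downbeat m3
bar 6: v0=C3 v1=C4 v2=G4 v3=G4 downbeat P5
  -> R1 @ bar 2 tick 0 v(2, 3): G4/G4 P1 -> B4/B4 P1 similar
  -> R2 @ bar 2 tick 0 v(1, 2): G3/G4 P8 -> E4/B4 P5 similar
  -> R2 @ bar 2 tick 0 v(1, 3): G3/G4 P8 -> E4/B4 P5 similar
  -> R3 @ bar 3 tick 0 v(2, 3): G4 above E4
  -> R4 @ bar 3 tick 0 v(0, 2): F3/G4 M2 untreated
  -> R4 @ bar 3 tick 0 v(0, 3): F3/E4 M7 untreated
  -> R3 @ bar 3 tick 1 v(2, 3): G4 above E4
  -> R3 @ bar 3 tick 2 v(2, 3): G4 above E4
  -> R3 @ bar 3 tick 3 v(2, 3): G4 above E4
  -> R4 @ bar 4 tick 0 v(0, 2): G3/A4 M2 untreated
  -> R2 @ bar 5 tick 0 v(2, 3): A4/B4 M2 -> F4/F4 P1 similar
  -> R7 @ bar 5 tick 0 v(3,): B4->F4 leap 6st
  -> R1 @ bar 6 tick 0 v(2, 3): F4/F4 P1 -> G4/G4 P1 similar
  -> R2 @ bar 6 tick 0 v(1, 2): B3/F4 TT -> C4/G4 P5 similar
  -> R2 @ bar 6 tick 0 v(1, 3): B3/F4 TT -> C4/G4 P5 similar

(2, 0, R1, (2, 3))
(2, 0, R2, (1, 2))
(2, 0, R2, (1, 3))
(3, 0, R3, (2, 3))
(3, 0, R4, (0, 2))
(3, 0, R4, (0, 3))
(3, 1, R3, (2, 3))
(3, 2, R3, (2, 3))
(3, 3, R3, (2, 3))
(4, 0, R4, (0, 2))
(5, 0, R2, (2, 3))
(5, 0, R7, (3,))
(6, 0, R1, (2, 3))
(6, 0, R2, (1, 2))
(6, 0, R2, (1, 3))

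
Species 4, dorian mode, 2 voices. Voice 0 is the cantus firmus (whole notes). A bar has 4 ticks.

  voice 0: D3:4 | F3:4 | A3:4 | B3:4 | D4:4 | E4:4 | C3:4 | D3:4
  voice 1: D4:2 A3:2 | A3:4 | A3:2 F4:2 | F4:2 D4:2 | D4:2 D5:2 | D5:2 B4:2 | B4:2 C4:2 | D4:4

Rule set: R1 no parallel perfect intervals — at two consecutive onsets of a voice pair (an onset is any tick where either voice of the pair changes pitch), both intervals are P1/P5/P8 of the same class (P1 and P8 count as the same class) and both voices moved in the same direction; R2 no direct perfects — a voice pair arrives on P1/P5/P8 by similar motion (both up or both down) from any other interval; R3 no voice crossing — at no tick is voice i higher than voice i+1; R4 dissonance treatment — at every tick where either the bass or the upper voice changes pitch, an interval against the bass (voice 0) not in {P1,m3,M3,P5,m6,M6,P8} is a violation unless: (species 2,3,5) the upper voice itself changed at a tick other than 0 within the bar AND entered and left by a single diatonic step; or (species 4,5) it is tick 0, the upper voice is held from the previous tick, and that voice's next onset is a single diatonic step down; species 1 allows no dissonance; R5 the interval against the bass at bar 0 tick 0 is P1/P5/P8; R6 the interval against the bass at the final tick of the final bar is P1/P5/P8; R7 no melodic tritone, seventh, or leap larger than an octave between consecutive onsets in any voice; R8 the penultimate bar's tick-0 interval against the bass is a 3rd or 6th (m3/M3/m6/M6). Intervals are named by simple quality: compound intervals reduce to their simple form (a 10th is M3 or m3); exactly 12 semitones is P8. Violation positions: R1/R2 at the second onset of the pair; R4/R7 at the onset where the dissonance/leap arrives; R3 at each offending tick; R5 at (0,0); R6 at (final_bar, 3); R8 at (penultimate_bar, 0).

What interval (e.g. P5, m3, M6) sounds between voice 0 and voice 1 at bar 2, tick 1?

voice 0=A3 voice 1=A3 -> P1

P1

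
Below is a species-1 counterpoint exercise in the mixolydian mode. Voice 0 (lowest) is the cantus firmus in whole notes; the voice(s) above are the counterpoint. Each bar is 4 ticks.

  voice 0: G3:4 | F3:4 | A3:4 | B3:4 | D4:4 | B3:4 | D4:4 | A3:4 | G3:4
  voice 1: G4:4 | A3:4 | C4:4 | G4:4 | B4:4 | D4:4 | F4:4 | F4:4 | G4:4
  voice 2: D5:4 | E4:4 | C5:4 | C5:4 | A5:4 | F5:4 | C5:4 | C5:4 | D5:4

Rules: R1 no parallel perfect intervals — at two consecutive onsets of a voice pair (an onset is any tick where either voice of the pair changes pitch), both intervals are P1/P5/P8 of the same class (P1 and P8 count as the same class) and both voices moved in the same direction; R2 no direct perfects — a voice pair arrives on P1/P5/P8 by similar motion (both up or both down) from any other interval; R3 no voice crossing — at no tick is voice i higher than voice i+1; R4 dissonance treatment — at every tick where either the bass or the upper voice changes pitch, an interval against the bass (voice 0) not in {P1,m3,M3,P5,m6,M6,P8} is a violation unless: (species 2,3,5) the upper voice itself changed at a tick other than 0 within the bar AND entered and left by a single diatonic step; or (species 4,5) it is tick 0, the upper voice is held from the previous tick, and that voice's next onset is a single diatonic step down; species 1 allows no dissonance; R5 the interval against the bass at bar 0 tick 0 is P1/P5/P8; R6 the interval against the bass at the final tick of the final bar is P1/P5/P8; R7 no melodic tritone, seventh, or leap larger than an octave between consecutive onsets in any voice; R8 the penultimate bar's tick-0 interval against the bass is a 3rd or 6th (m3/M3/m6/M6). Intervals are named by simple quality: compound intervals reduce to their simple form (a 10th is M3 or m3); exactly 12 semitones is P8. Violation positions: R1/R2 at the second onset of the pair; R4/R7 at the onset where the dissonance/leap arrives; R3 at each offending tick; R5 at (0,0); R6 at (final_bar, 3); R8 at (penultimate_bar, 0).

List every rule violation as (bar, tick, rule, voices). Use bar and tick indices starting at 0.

bar 0: v0=G3 v1=G4 v2=D5 downbeat P5
bar 1: v0=F3 v1=A3 v2=E4 downbeat M7
bar 2: v0=A3 v1=C4 v2=C5 downbeat m3
bar 3: v0=B3 v1=G4 v2=C5 downbeat m2
bar 4: v0=D4 v1=B4 v2=A5 downbeat P5
bar 5: v0=B3 v1=D4 v2=F5 downbeat TT
bar 6: v0=D4 v1=F4 v2=C5 downbeat m7
bar 7: v0=A3 v1=F4 v2=C5 downbeat m3
bar 8: v0=G3 v1=G4 v2=D5 downbeat P5
  -> R1 @ bar 1 tick 0 v(1, 2): G4/D5 P5 -> A3/E4 P5 similar
  -> R4 @ bar 1 tick 0 v(0, 2): F3/E4 M7 untreated
  -> R7 @ bar 1 tick 0 v(1,): G4->A3 leap 10st
  -> R7 @ bar 1 tick 0 v(2,): D5->E4 leap 10st
  -> R2 @ bar 2 tick 0 v(1, 2): A3/E4 P5 -> C4/C5 P8 similar
  -> R4 @ bar 3 tick 0 v(0, 2): B3/C5 m2 untreated
  -> R2 @ bar 4 tick 0 v(0, 2): B3/C5 m2 -> D4/A5 P5 similar
  -> R4 @ bar 5 tick 0 v(0, 2): B3/F5 TT untreated
  -> R4 @ bar 6 tick 0 v(0, 2): D4/C5 m7 untreated
  -> R1 @ bar 8 tick 0 v(1, 2): F4/C5 P5 -> G4/D5 P5 similar

(1, 0, R1, (1, 2))
(1, 0, R4, (0, 2))
(1, 0, R7, (1,))
(1, 0, R7, (2,))
(2, 0, R2, (1, 2))
(3, 0, R4, (0, 2))
(4, 0, R2, (0, 2))
(5, 0, R4, (0, 2))
(6, 0, R4, (0, 2))
(8, 0, R1, (1, 2))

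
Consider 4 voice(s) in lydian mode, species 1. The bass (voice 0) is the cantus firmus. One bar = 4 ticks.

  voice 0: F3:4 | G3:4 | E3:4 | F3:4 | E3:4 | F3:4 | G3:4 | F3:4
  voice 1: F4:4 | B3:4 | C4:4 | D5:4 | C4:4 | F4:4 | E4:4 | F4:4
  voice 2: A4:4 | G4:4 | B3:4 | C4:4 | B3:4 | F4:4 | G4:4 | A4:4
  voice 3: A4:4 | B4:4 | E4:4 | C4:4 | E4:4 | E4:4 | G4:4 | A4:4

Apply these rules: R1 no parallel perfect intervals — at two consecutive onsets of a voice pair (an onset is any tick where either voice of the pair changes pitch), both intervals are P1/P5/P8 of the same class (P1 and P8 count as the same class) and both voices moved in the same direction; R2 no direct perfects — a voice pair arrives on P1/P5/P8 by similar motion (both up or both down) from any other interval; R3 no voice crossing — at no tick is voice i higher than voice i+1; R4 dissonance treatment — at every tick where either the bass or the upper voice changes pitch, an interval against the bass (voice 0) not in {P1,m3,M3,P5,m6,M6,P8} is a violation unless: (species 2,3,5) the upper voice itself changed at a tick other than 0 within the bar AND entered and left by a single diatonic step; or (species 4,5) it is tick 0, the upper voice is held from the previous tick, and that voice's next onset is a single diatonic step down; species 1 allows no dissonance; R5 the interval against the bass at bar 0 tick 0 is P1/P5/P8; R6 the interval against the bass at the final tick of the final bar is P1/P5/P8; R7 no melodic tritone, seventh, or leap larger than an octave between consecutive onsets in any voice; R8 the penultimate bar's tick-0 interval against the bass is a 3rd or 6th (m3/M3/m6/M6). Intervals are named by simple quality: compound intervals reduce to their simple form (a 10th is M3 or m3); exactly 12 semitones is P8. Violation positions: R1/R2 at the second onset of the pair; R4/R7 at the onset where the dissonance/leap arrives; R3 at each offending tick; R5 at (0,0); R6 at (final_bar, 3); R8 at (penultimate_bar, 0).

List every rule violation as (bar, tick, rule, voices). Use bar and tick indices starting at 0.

(0, 0, R5, (0, 2))
(0, 0, R5, (0, 3))
(1, 0, R7, (1,))
(2, 0, R2, (0, 2))
(2, 0, R2, (0, 3))
(2, 0, R3, (1, 2))
(2, 1, R3, (1, 2))
(2, 2, R3, (1, 2))
(2, 3, R3, (1, 2))
(3, 0, R1, (0, 2))
(3, 0, R3, (1, 2))
(3, 0, R7, (1,))
(3, 1, R3, (1, 2))
(3, 2, R3, (1, 2))
(3, 3, R3, (1, 2))
(4, 0, R1, (0, 2))
(4, 0, R3, (1, 2))
(4, 0, R7, (1,))
(4, 1, R3, (1, 2))
(4, 2, R3, (1, 2))
(4, 3, R3, (1, 2))
(5, 0, R2, (0, 1))
(5, 0, R2, (0, 2))
(5, 0, R2, (1, 2))
(5, 0, R3, (2, 3))
(5, 0, R4, (0, 3))
(5, 0, R7, (2,))
(5, 1, R3, (2, 3))
(5, 2, R3, (2, 3))
(5, 3, R3, (2, 3))
(6, 0, R1, (0, 2))
(6, 0, R2, (0, 3))
(6, 0, R2, (2, 3))
(6, 0, R8, (0, 2))
(6, 0, R8, (0, 3))
(7, 0, R1, (2, 3))
(7, 3, R6, (0, 2))
(7, 3, R6, (0, 3))

bar 0: v0=F3 v1=F4 v2=A4 v3=A4 downbeat M3
bar 1: v0=G3 v1=B3 v2=G4 v3=B4 downbeat M3
bar 2: v0=E3 v1=C4 v2=B3 v3=E4 downbeat P8
bar 3: v0=F3 v1=D5 v2=C4 v3=C4 downbeat P5
bar 4: v0=E3 v1=C4 v2=B3 v3=E4 downbeat P8
bar 5: v0=F3 v1=F4 v2=F4 v3=E4 downbeat M7
bar 6: v0=G3 v1=E4 v2=G4 v3=G4 downbeat P8
bar 7: v0=F3 v1=F4 v2=A4 v3=A4 downbeat M3
  -> R5 @ bar 0 tick 0 v(0, 2): opens on M3
  -> R5 @ bar 0 tick 0 v(0, 3): opens on M3
  -> R7 @ bar 1 tick 0 v(1,): F4->B3 leap 6st
  -> R2 @ bar 2 tick 0 v(0, 2): G3/G4 P8 -> E3/B3 P5 similar
  -> R2 @ bar 2 tick 0 v(0, 3): G3/B4 M3 -> E3/E4 P8 similar
  -> R3 @ bar 2 tick 0 v(1, 2): C4 above B3
  -> R3 @ bar 2 tick 1 v(1, 2): C4 above B3
  -> R3 @ bar 2 tick 2 v(1, 2): C4 above B3
  -> R3 @ bar 2 tick 3 v(1, 2): C4 above B3
  -> R1 @ bar 3 tick 0 v(0, 2): E3/B3 P5 -> F3/C4 P5 similar
  -> R3 @ bar 3 tick 0 v(1, 2): D5 above C4
  -> R7 @ bar 3 tick 0 v(1,): C4->D5 leap 14st
  -> R3 @ bar 3 tick 1 v(1, 2): D5 above C4
  -> R3 @ bar 3 tick 2 v(1, 2): D5 above C4
  -> R3 @ bar 3 tick 3 v(1, 2): D5 above C4
  -> R1 @ bar 4 tick 0 v(0, 2): F3/C4 P5 -> E3/B3 P5 similar
  -> R3 @ bar 4 tick 0 v(1, 2): C4 above B3
  -> R7 @ bar 4 tick 0 v(1,): D5->C4 leap 14st
  -> R3 @ bar 4 tick 1 v(1, 2): C4 above B3
  -> R3 @ bar 4 tick 2 v(1, 2): C4 above B3
  -> R3 @ bar 4 tick 3 v(1, 2): C4 above B3
  -> R2 @ bar 5 tick 0 v(0, 1): E3/C4 m6 -> F3/F4 P8 similar
  -> R2 @ bar 5 tick 0 v(0, 2): E3/B3 P5 -> F3/F4 P8 similar
  -> R2 @ bar 5 tick 0 v(1, 2): C4/B3 m2 -> F4/F4 P1 similar
  -> R3 @ bar 5 tick 0 v(2, 3): F4 above E4
  -> R4 @ bar 5 tick 0 v(0, 3): F3/E4 M7 untreated
  -> R7 @ bar 5 tick 0 v(2,): B3->F4 leap 6st
  -> R3 @ bar 5 tick 1 v(2, 3): F4 above E4
  -> R3 @ bar 5 tick 2 v(2, 3): F4 above E4
  -> R3 @ bar 5 tick 3 v(2, 3): F4 above E4
  -> R1 @ bar 6 tick 0 v(0, 2): F3/F4 P8 -> G3/G4 P8 similar
  -> R2 @ bar 6 tick 0 v(0, 3): F3/E4 M7 -> G3/G4 P8 similar
  -> R2 @ bar 6 tick 0 v(2, 3): F4/E4 m2 -> G4/G4 P1 similar
  -> R8 @ bar 6 tick 0 v(0, 2): penult P8 not 3rd/6th
  -> R8 @ bar 6 tick 0 v(0, 3): penult P8 not 3rd/6th
  -> R1 @ bar 7 tick 0 v(2, 3): G4/G4 P1 -> A4/A4 P1 similar
  -> R6 @ bar 7 tick 3 v(0, 2): closes on M3
  -> R6 @ bar 7 tick 3 v(0, 3): closes on M3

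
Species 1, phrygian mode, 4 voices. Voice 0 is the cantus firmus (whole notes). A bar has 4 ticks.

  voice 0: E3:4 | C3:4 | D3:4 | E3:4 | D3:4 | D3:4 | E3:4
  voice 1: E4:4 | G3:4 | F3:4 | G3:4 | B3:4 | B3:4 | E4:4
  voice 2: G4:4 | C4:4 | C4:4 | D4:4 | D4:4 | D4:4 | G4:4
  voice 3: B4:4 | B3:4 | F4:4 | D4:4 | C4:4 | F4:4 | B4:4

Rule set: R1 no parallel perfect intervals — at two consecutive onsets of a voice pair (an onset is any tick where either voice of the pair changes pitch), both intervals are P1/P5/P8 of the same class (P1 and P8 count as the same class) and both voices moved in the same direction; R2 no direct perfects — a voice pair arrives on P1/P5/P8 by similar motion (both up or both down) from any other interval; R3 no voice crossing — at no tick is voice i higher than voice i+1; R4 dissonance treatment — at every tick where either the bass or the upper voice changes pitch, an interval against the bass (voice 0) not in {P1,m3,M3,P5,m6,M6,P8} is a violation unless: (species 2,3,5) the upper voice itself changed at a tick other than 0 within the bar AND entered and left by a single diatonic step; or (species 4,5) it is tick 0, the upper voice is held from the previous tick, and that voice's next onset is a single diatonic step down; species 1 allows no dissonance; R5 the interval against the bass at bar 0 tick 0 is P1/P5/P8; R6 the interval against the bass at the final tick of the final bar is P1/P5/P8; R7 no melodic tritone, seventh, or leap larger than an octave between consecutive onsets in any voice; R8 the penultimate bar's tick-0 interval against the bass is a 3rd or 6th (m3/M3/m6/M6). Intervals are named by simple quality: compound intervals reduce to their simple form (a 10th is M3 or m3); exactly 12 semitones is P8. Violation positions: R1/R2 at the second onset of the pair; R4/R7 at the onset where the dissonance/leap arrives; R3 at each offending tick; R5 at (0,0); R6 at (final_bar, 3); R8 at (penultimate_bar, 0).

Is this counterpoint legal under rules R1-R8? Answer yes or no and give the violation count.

No (24 violations)

bar 0: v0=E3 v1=E4 v2=G4 v3=B4 (P5)
bar 1: v0=C3 v1=G3 v2=C4 v3=B3 (M7)
bar 2: v0=D3 v1=F3 v2=C4 v3=F4 (m3)
bar 3: v0=E3 v1=G3 v2=D4 v3=D4 (m7)
bar 4: v0=D3 v1=B3 v2=D4 v3=C4 (m7)
bar 5: v0=D3 v1=B3 v2=D4 v3=F4 (m3)
bar 6: v0=E3 v1=E4 v2=G4 v3=B4 (P5)
  R5 @ bar0.0: opens on m3
  R2 @ bar1.0: E3/E4 P8 -> C3/G3 P5 similar
  R2 @ bar1.0: E3/G4 m3 -> C3/C4 P8 similar
  R3 @ bar1.0: C4 above B3
  R4 @ bar1.0: C3/B3 M7 untreated
  R3 @ bar1.1: C4 above B3
  R3 @ bar1.2: C4 above B3
  R3 @ bar1.3: C4 above B3
  R4 @ bar2.0: D3/C4 m7 untreated
  R7 @ bar2.0: B3->F4 leap 6st
  R1 @ bar3.0: F3/C4 P5 -> G3/D4 P5 similar
  R4 @ bar3.0: E3/D4 m7 untreated
  R4 @ bar3.0: E3/D4 m7 untreated
  R3 @ bar4.0: D4 above C4
  R4 @ bar4.0: D3/C4 m7 untreated
  R3 @ bar4.1: D4 above C4
  R3 @ bar4.2: D4 above C4
  R3 @ bar4.3: D4 above C4
  R8 @ bar5.0: penult P8 not 3rd/6th
  R2 @ bar6.0: D3/B3 M6 -> E3/E4 P8 similar
  R2 @ bar6.0: D3/F4 m3 -> E3/B4 P5 similar
  R2 @ bar6.0: B3/F4 TT -> E4/B4 P5 similar
  R7 @ bar6.0: F4->B4 leap 6st
  R6 @ bar6.3: closes on m3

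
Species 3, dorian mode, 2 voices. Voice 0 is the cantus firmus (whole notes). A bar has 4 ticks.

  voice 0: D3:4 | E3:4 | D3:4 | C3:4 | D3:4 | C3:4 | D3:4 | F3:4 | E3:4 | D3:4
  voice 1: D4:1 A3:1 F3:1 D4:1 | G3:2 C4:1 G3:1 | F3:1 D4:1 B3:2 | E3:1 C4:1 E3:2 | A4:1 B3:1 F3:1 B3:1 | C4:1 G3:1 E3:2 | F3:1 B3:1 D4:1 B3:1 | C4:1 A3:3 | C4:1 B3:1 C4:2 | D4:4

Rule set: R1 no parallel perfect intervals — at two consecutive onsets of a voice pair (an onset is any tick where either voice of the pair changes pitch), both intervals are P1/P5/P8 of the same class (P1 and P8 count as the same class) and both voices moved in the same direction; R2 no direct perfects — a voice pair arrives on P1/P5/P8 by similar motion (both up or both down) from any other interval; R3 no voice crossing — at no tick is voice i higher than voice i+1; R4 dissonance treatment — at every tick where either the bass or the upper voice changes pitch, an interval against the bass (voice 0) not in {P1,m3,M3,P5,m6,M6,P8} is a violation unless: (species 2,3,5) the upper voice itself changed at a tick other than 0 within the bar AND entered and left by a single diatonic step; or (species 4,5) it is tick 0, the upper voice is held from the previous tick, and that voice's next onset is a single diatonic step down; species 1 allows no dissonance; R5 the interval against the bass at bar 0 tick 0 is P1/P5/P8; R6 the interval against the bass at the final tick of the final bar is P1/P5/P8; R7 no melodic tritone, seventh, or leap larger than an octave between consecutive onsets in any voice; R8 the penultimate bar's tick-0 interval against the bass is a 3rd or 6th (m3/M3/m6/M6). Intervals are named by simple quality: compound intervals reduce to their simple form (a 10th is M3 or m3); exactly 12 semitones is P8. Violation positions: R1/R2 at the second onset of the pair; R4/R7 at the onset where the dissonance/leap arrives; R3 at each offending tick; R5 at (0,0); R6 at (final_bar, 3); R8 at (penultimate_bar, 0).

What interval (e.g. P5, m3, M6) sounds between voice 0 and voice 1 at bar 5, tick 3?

M3

voice 0=C3 voice 1=E3 -> M3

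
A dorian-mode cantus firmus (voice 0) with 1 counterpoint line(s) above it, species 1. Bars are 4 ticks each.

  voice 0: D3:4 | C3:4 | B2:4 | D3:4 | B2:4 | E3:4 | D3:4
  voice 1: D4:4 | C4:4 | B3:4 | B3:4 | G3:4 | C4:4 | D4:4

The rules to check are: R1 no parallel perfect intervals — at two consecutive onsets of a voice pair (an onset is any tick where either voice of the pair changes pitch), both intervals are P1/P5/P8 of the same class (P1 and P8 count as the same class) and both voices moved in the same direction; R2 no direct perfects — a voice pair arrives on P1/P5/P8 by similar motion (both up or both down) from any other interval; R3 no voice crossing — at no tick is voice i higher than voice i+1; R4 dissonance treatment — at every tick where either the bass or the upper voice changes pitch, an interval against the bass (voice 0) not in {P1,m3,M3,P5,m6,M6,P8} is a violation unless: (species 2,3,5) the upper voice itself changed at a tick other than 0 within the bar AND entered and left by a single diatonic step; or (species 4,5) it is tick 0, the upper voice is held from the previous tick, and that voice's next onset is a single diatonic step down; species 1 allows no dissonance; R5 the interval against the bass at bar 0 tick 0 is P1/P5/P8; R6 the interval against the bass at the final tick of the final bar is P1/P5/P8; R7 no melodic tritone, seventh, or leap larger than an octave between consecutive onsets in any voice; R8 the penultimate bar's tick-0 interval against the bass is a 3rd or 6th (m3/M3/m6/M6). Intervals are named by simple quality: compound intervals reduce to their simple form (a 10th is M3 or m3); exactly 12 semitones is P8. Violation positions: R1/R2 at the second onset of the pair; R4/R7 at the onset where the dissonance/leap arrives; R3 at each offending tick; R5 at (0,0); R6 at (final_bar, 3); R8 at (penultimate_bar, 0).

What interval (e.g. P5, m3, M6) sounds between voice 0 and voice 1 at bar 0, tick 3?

voice 0=D3 voice 1=D4 -> P8

P8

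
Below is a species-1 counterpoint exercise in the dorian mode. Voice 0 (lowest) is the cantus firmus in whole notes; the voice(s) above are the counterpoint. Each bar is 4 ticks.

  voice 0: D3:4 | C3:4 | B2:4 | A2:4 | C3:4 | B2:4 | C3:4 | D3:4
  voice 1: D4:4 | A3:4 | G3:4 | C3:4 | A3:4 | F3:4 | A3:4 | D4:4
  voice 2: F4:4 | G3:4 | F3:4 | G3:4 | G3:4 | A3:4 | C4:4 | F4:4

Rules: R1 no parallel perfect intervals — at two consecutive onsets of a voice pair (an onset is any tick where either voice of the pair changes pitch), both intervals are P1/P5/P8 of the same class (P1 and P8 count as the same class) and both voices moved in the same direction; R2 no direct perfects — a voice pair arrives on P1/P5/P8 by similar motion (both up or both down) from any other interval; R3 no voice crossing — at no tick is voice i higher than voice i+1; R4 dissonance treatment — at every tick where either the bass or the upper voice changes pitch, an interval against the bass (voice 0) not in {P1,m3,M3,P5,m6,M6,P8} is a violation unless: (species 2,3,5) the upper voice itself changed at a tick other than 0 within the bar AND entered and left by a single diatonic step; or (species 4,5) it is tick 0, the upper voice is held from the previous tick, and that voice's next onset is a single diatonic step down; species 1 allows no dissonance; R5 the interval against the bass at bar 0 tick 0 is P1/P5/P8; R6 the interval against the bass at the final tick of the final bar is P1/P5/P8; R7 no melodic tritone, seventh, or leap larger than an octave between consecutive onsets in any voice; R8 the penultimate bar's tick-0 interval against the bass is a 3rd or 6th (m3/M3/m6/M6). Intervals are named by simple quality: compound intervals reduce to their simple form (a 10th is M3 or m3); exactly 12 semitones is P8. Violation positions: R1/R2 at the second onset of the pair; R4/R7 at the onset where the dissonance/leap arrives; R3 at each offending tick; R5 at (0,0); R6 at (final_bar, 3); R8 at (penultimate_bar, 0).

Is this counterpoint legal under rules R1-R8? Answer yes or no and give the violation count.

bar 0: v0=D3 v1=D4 v2=F4 (m3)
bar 1: v0=C3 v1=A3 v2=G3 (P5)
bar 2: v0=B2 v1=G3 v2=F3 (TT)
bar 3: v0=A2 v1=C3 v2=G3 (m7)
bar 4: v0=C3 v1=A3 v2=G3 (P5)
bar 5: v0=B2 v1=F3 v2=A3 (m7)
bar 6: v0=C3 v1=A3 v2=C4 (P8)
bar 7: v0=D3 v1=D4 v2=F4 (m3)
  R5 @ bar0.0: opens on m3
  R2 @ bar1.0: D3/F4 m3 -> C3/G3 P5 similar
  R3 @ bar1.0: A3 above G3
  R7 @ bar1.0: F4->G3 leap 10st
  R3 @ bar1.1: A3 above G3
  R3 @ bar1.2: A3 above G3
  R3 @ bar1.3: A3 above G3
  R3 @ bar2.0: G3 above F3
  R4 @ bar2.0: B2/F3 TT untreated
  R3 @ bar2.1: G3 above F3
  R3 @ bar2.2: G3 above F3
  R3 @ bar2.3: G3 above F3
  R4 @ bar3.0: A2/G3 m7 untreated
  R3 @ bar4.0: A3 above G3
  R3 @ bar4.1: A3 above G3
  R3 @ bar4.2: A3 above G3
  R3 @ bar4.3: A3 above G3
  R4 @ bar5.0: B2/F3 TT untreated
  R4 @ bar5.0: B2/A3 m7 untreated
  R2 @ bar6.0: B2/A3 m7 -> C3/C4 P8 similar
  R8 @ bar6.0: penult P8 not 3rd/6th
  R2 @ bar7.0: C3/A3 M6 -> D3/D4 P8 similar
  R6 @ bar7.3: closes on m3

No (23 violations)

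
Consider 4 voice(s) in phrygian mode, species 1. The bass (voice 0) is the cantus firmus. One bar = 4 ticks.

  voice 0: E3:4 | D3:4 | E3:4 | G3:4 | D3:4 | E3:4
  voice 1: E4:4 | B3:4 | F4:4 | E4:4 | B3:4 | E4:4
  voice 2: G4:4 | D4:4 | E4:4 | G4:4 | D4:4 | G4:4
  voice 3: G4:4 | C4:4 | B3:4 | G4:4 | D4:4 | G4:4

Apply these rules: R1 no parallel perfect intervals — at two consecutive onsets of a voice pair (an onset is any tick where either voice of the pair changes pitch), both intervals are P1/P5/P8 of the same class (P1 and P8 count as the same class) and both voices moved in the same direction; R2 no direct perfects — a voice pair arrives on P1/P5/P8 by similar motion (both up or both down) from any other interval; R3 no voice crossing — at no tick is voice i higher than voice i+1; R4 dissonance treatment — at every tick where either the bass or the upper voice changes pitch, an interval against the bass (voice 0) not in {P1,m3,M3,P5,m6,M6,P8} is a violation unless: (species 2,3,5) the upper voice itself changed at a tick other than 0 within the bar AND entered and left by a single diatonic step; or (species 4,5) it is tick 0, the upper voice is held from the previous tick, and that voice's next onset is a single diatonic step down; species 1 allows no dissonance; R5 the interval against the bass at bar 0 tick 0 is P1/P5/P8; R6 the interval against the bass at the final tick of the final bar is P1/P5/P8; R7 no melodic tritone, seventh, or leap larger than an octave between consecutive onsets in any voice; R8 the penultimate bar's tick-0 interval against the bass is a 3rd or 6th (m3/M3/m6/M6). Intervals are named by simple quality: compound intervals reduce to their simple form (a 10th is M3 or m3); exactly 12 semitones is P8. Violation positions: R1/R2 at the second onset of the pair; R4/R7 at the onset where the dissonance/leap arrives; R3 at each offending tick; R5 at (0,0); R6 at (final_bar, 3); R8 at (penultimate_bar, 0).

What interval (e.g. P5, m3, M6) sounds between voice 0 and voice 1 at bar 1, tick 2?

M6

voice 0=D3 voice 1=B3 -> M6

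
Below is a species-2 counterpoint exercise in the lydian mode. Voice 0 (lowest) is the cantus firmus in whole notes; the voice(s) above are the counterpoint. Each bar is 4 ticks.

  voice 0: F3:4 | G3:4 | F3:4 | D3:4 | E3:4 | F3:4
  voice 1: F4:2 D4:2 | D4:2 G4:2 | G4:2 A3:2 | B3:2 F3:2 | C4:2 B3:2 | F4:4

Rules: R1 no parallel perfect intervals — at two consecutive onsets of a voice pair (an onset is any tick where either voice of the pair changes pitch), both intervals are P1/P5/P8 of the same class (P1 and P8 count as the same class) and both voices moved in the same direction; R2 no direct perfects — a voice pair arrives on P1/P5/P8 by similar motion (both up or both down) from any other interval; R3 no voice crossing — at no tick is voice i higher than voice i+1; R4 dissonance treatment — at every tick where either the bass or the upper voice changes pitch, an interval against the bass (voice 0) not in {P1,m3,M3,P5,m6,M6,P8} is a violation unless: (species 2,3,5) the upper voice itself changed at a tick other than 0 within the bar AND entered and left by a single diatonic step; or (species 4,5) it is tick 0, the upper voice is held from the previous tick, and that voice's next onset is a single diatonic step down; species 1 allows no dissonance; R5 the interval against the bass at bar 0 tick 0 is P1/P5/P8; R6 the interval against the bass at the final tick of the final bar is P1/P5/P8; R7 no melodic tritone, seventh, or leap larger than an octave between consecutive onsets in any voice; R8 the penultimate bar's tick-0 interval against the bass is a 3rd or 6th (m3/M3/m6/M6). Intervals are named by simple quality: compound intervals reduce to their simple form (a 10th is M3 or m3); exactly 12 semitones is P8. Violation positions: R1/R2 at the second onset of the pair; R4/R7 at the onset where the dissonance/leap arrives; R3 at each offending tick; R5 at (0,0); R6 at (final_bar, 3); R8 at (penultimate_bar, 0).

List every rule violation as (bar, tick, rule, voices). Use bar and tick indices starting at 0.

bar 0: v0=F3 v1=F4 downbeat P8
bar 1: v0=G3 v1=D4 downbeat P5
bar 2: v0=F3 v1=G4 downbeat M2
bar 3: v0=D3 v1=B3 downbeat M6
bar 4: v0=E3 v1=C4 downbeat m6
bar 5: v0=F3 v1=F4 downbeat P8
  -> R4 @ bar 2 tick 0 v(0, 1): F3/G4 M2 untreated
  -> R7 @ bar 2 tick 2 v(1,): G4->A3 leap 10st
  -> R7 @ bar 3 tick 2 v(1,): B3->F3 leap 6st
  -> R2 @ bar 5 tick 0 v(0, 1): E3/B3 P5 -> F3/F4 P8 similar
  -> R7 @ bar 5 tick 0 v(1,): B3->F4 leap 6st

(2, 0, R4, (0, 1))
(2, 2, R7, (1,))
(3, 2, R7, (1,))
(5, 0, R2, (0, 1))
(5, 0, R7, (1,))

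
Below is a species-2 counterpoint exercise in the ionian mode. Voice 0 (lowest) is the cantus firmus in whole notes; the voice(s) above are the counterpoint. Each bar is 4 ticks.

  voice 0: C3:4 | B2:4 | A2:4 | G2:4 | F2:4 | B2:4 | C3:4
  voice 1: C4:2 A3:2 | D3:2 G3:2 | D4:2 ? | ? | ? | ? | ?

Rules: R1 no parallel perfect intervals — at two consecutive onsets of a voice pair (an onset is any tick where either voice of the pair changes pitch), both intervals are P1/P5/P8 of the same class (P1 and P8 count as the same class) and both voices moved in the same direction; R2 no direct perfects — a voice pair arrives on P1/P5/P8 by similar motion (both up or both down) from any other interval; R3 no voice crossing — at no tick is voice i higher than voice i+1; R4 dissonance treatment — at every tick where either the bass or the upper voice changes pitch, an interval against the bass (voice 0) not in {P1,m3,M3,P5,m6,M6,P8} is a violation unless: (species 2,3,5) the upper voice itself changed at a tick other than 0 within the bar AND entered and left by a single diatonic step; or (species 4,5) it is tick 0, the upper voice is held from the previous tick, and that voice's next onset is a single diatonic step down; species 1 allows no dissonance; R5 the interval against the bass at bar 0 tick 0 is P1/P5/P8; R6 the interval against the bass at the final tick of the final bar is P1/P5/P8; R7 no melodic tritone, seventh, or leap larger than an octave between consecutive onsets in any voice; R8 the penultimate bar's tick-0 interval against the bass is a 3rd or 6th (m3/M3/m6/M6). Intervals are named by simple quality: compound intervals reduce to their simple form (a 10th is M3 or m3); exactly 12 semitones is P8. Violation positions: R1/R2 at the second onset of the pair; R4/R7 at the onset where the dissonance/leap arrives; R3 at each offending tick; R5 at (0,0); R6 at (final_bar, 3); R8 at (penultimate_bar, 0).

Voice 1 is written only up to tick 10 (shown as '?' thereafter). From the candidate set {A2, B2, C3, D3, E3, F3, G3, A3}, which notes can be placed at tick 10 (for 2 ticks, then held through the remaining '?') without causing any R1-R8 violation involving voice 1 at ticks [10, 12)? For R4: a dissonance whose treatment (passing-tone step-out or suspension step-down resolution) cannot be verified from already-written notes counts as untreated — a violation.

A2: violates R7
B2: violates R4,R7
C3: violates R7
D3: violates R4
E3: violates R7
F3: legal
G3: violates R4
A3: legal

{A3, F3}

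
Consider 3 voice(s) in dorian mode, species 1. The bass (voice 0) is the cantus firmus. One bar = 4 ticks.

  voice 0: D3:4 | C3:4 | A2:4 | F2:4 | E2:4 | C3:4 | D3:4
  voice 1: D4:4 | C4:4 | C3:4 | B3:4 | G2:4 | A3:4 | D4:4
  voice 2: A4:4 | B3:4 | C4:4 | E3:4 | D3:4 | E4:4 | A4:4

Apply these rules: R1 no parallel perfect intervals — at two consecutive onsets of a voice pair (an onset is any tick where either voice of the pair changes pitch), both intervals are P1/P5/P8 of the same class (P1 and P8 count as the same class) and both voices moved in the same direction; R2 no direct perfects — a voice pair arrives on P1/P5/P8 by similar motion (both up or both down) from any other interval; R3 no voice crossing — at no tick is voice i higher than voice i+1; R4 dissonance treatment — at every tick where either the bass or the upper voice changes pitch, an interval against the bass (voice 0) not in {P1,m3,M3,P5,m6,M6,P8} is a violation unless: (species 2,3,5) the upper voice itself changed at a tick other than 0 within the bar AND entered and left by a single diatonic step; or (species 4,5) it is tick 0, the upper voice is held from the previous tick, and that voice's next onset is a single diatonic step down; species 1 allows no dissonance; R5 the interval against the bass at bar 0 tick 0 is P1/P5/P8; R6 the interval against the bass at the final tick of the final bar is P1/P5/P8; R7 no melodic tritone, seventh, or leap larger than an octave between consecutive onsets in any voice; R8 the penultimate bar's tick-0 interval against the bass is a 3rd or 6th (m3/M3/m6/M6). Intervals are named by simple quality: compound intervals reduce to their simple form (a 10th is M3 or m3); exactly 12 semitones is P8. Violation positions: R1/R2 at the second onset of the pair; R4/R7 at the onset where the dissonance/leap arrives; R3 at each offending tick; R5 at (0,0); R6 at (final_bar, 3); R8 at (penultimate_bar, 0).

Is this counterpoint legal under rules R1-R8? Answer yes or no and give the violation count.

bar 0: v0=D3 v1=D4 v2=A4 (P5)
bar 1: v0=C3 v1=C4 v2=B3 (M7)
bar 2: v0=A2 v1=C3 v2=C4 (m3)
bar 3: v0=F2 v1=B3 v2=E3 (M7)
bar 4: v0=E2 v1=G2 v2=D3 (m7)
bar 5: v0=C3 v1=A3 v2=E4 (M3)
bar 6: v0=D3 v1=D4 v2=A4 (P5)
  R1 @ bar1.0: D3/D4 P8 -> C3/C4 P8 similar
  R3 @ bar1.0: C4 above B3
  R4 @ bar1.0: C3/B3 M7 untreated
  R7 @ bar1.0: A4->B3 leap 10st
  R3 @ bar1.1: C4 above B3
  R3 @ bar1.2: C4 above B3
  R3 @ bar1.3: C4 above B3
  R3 @ bar3.0: B3 above E3
  R4 @ bar3.0: F2/B3 TT untreated
  R4 @ bar3.0: F2/E3 M7 untreated
  R7 @ bar3.0: C3->B3 leap 11st
  R3 @ bar3.1: B3 above E3
  R3 @ bar3.2: B3 above E3
  R3 @ bar3.3: B3 above E3
  R1 @ bar4.0: B3/E3 P5 -> G2/D3 P5 similar
  R4 @ bar4.0: E2/D3 m7 untreated
  R7 @ bar4.0: B3->G2 leap 16st
  R1 @ bar5.0: G2/D3 P5 -> A3/E4 P5 similar
  R7 @ bar5.0: G2->A3 leap 14st
  R7 @ bar5.0: D3->E4 leap 14st
  R1 @ bar6.0: A3/E4 P5 -> D4/A4 P5 similar
  R2 @ bar6.0: C3/A3 M6 -> D3/D4 P8 similar
  R2 @ bar6.0: C3/E4 M3 -> D3/A4 P5 similar

No (23 violations)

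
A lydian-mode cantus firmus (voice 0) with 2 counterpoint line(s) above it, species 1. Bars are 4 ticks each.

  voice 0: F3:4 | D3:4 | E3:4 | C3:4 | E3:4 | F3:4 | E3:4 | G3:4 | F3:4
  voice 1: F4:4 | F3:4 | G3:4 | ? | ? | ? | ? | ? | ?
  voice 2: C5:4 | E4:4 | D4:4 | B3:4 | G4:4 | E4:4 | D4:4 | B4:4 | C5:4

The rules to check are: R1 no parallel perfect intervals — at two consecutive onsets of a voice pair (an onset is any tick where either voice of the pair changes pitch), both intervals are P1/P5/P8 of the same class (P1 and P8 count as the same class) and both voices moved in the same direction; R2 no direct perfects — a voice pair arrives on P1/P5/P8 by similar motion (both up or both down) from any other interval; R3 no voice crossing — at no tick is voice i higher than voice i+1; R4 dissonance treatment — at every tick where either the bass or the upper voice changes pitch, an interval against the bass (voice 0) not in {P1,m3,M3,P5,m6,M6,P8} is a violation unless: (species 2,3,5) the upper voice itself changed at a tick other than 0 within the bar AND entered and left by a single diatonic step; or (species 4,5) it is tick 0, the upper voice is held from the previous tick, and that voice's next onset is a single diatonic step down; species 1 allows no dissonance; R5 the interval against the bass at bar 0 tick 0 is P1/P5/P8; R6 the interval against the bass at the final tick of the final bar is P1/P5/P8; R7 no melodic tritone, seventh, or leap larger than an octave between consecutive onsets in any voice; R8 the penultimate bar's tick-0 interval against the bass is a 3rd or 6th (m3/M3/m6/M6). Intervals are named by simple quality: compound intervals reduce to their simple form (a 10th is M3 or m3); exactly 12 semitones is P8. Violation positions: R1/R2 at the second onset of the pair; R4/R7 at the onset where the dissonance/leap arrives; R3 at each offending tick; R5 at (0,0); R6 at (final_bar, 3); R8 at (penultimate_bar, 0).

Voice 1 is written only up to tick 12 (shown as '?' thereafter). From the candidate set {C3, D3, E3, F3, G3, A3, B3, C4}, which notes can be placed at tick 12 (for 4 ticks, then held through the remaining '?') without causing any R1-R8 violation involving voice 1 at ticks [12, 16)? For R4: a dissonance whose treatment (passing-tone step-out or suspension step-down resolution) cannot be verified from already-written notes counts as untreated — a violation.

C3: violates R2
D3: violates R4
E3: violates R1
F3: violates R4
G3: legal
A3: legal
B3: violates R4
C4: violates R3

{A3, G3}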